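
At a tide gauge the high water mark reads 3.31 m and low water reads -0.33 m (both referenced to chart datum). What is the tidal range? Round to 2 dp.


Tidal range = High water - Low water
Tidal range = 3.31 - (-0.33)
Tidal range = 3.64 m

3.64


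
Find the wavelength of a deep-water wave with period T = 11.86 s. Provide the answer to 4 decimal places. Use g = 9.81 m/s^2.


L0 = g * T^2 / (2 * pi)
L0 = 9.81 * 11.86^2 / (2 * pi)
L0 = 9.81 * 140.6596 / 6.28319
L0 = 1379.8707 / 6.28319
L0 = 219.6132 m

219.6132


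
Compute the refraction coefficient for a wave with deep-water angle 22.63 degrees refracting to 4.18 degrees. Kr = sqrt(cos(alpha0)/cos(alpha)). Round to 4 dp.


Kr = sqrt(cos(alpha0) / cos(alpha))
cos(22.63) = 0.923009
cos(4.18) = 0.997340
Kr = sqrt(0.923009 / 0.997340)
Kr = sqrt(0.925471)
Kr = 0.9620

0.9620


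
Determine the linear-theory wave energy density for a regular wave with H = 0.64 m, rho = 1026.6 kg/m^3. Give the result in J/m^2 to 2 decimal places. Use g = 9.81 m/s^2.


E = (1/8) * rho * g * H^2
E = (1/8) * 1026.6 * 9.81 * 0.64^2
E = 0.125 * 1026.6 * 9.81 * 0.4096
E = 515.63 J/m^2

515.63


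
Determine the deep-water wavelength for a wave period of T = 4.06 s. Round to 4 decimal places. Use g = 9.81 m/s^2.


L0 = g * T^2 / (2 * pi)
L0 = 9.81 * 4.06^2 / (2 * pi)
L0 = 9.81 * 16.4836 / 6.28319
L0 = 161.7041 / 6.28319
L0 = 25.7360 m

25.7360


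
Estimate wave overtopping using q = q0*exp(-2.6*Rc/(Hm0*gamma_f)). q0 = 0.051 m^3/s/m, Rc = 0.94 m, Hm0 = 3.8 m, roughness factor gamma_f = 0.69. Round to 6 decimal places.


q = q0 * exp(-2.6 * Rc / (Hm0 * gamma_f))
Exponent = -2.6 * 0.94 / (3.8 * 0.69)
= -2.6 * 0.94 / 2.6220
= -0.932113
exp(-0.932113) = 0.393721
q = 0.051 * 0.393721
q = 0.020080 m^3/s/m

0.020080


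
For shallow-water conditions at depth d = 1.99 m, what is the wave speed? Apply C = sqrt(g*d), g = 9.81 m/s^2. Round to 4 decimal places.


Using the shallow-water approximation:
C = sqrt(g * d) = sqrt(9.81 * 1.99)
C = sqrt(19.5219)
C = 4.4184 m/s

4.4184


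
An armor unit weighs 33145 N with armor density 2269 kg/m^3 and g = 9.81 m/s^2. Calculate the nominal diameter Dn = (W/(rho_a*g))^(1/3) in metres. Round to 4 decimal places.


V = W / (rho_a * g)
V = 33145 / (2269 * 9.81)
V = 33145 / 22258.89
V = 1.489068 m^3
Dn = V^(1/3) = 1.489068^(1/3)
Dn = 1.1419 m

1.1419


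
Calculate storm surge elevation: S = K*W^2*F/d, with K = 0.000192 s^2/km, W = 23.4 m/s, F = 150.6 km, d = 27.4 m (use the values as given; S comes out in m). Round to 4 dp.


S = K * W^2 * F / d
W^2 = 23.4^2 = 547.56
S = 0.000192 * 547.56 * 150.6 / 27.4
Numerator = 0.000192 * 547.56 * 150.6 = 15.832807
S = 15.832807 / 27.4 = 0.5778 m

0.5778


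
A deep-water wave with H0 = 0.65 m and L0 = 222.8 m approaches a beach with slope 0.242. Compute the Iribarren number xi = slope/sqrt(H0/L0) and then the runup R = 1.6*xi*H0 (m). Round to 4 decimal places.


xi = slope / sqrt(H0/L0)
H0/L0 = 0.65/222.8 = 0.002917
sqrt(0.002917) = 0.054013
xi = 0.242 / 0.054013 = 4.480395
R = 1.6 * xi * H0 = 1.6 * 4.480395 * 0.65
R = 4.6596 m

4.6596


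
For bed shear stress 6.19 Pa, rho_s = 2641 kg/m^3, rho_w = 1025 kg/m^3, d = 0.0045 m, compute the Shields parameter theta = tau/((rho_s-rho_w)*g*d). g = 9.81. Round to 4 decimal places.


theta = tau / ((rho_s - rho_w) * g * d)
rho_s - rho_w = 2641 - 1025 = 1616
Denominator = 1616 * 9.81 * 0.0045 = 71.338320
theta = 6.19 / 71.338320
theta = 0.0868

0.0868


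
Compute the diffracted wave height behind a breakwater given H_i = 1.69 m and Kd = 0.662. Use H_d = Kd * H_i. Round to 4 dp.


H_d = Kd * H_i
H_d = 0.662 * 1.69
H_d = 1.1188 m

1.1188


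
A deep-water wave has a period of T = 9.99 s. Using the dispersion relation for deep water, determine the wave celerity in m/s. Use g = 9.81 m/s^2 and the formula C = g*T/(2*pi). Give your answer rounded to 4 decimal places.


We use the deep-water celerity formula:
C = g * T / (2 * pi)
C = 9.81 * 9.99 / (2 * 3.14159...)
C = 98.001900 / 6.283185
C = 15.5975 m/s

15.5975


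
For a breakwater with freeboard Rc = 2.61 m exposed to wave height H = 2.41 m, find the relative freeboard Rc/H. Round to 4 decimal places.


Relative freeboard = Rc / H
= 2.61 / 2.41
= 1.0830

1.0830


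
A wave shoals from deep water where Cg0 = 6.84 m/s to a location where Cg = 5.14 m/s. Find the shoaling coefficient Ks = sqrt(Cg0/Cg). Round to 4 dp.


Ks = sqrt(Cg0 / Cg)
Ks = sqrt(6.84 / 5.14)
Ks = sqrt(1.3307)
Ks = 1.1536

1.1536


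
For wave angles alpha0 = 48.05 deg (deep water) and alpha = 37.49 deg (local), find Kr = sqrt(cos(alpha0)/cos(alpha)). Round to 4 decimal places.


Kr = sqrt(cos(alpha0) / cos(alpha))
cos(48.05) = 0.668482
cos(37.49) = 0.793460
Kr = sqrt(0.668482 / 0.793460)
Kr = sqrt(0.842490)
Kr = 0.9179

0.9179


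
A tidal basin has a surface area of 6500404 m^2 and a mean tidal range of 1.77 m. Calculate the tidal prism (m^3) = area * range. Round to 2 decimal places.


Tidal prism = Area * Tidal range
P = 6500404 * 1.77
P = 11505715.08 m^3

11505715.08


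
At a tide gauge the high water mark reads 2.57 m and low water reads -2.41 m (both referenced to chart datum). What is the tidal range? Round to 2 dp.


Tidal range = High water - Low water
Tidal range = 2.57 - (-2.41)
Tidal range = 4.98 m

4.98


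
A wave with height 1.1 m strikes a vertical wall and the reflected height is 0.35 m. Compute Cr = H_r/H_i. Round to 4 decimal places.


Cr = H_r / H_i
Cr = 0.35 / 1.1
Cr = 0.3182

0.3182


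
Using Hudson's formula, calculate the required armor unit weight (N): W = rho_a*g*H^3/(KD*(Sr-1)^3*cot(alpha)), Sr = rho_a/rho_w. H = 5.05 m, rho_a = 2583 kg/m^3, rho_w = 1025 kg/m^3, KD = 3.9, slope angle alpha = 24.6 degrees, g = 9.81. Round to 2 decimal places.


Sr = rho_a / rho_w = 2583 / 1025 = 2.520000
(Sr - 1) = 1.520000
(Sr - 1)^3 = 3.511808
cot(24.6) = 1 / tan(24.6) = 1 / 0.457836 = 2.184189
Numerator = 2583 * 9.81 * 5.05^3 = 3263379.2510
Denominator = 3.9 * 3.511808 * 2.184189 = 29.914770
W = 3263379.2510 / 29.914770
W = 109089.23 N

109089.23


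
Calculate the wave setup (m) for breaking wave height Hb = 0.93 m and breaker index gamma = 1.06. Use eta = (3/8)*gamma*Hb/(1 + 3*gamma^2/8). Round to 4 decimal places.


eta = (3/8) * gamma * Hb / (1 + 3*gamma^2/8)
Numerator = (3/8) * 1.06 * 0.93 = 0.369675
Denominator = 1 + 3*1.06^2/8 = 1 + 0.421350 = 1.421350
eta = 0.369675 / 1.421350
eta = 0.2601 m

0.2601


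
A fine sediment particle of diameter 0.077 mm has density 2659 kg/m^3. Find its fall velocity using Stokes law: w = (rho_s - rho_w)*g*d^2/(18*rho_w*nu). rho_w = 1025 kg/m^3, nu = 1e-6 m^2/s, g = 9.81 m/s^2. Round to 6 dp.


w = (rho_s - rho_w) * g * d^2 / (18 * rho_w * nu)
d = 0.077 mm = 0.000077 m
rho_s - rho_w = 2659 - 1025 = 1634
Numerator = 1634 * 9.81 * (0.000077)^2 = 0.000095039143
Denominator = 18 * 1025 * 1e-6 = 0.018450
w = 0.005151 m/s

0.005151


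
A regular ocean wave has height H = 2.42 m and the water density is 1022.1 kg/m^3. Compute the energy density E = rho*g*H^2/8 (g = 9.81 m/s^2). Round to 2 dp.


E = (1/8) * rho * g * H^2
E = (1/8) * 1022.1 * 9.81 * 2.42^2
E = 0.125 * 1022.1 * 9.81 * 5.8564
E = 7340.12 J/m^2

7340.12


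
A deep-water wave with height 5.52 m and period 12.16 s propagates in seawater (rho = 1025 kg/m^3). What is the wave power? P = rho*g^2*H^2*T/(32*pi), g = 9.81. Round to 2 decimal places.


P = rho * g^2 * H^2 * T / (32 * pi)
P = 1025 * 9.81^2 * 5.52^2 * 12.16 / (32 * pi)
P = 1025 * 96.2361 * 30.4704 * 12.16 / 100.53096
P = 363558.05 W/m

363558.05


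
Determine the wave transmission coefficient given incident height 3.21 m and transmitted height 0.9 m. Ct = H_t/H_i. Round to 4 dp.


Ct = H_t / H_i
Ct = 0.9 / 3.21
Ct = 0.2804

0.2804


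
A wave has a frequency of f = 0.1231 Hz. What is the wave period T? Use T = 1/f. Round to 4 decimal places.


T = 1 / f
T = 1 / 0.1231
T = 8.1235 s

8.1235


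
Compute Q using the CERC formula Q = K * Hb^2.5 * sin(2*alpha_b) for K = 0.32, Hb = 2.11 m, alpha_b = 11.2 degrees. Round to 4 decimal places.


Q = K * Hb^2.5 * sin(2 * alpha_b)
Hb^2.5 = 2.11^2.5 = 6.467049
sin(2 * 11.2) = sin(22.4) = 0.381070
Q = 0.32 * 6.467049 * 0.381070
Q = 0.7886 m^3/s

0.7886


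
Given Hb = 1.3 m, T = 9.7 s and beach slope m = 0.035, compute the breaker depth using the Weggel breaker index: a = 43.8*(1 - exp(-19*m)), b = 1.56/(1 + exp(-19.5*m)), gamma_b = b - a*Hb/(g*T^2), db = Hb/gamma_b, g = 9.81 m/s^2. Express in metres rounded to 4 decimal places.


a = 43.8 * (1 - exp(-19 * m))
exp(-19 * 0.035) = exp(-0.6650) = 0.514274
a = 43.8 * (1 - 0.514274) = 21.274819
b = 1.56 / (1 + exp(-19.5 * m))
exp(-19.5 * 0.035) = exp(-0.6825) = 0.505352
b = 1.56 / (1 + 0.505352) = 1.036302
Hb / (g * T^2) = 1.3 / (9.81 * 9.7^2) = 1.3 / 923.0229 = 0.00140842
gamma_b = b - a * Hb/(g*T^2) = 1.036302 - 21.274819 * 0.00140842 = 1.006339
db = Hb / gamma_b = 1.3 / 1.006339
db = 1.2918 m

1.2918


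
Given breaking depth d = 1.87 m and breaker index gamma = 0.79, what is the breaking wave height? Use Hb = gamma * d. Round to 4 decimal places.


Hb = gamma * d
Hb = 0.79 * 1.87
Hb = 1.4773 m

1.4773


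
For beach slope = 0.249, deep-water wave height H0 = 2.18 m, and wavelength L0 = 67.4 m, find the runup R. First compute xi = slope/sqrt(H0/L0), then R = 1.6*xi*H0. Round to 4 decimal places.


xi = slope / sqrt(H0/L0)
H0/L0 = 2.18/67.4 = 0.032344
sqrt(0.032344) = 0.179845
xi = 0.249 / 0.179845 = 1.384526
R = 1.6 * xi * H0 = 1.6 * 1.384526 * 2.18
R = 4.8292 m

4.8292


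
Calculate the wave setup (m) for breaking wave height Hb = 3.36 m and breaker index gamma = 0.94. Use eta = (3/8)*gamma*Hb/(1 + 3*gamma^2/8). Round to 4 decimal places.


eta = (3/8) * gamma * Hb / (1 + 3*gamma^2/8)
Numerator = (3/8) * 0.94 * 3.36 = 1.184400
Denominator = 1 + 3*0.94^2/8 = 1 + 0.331350 = 1.331350
eta = 1.184400 / 1.331350
eta = 0.8896 m

0.8896


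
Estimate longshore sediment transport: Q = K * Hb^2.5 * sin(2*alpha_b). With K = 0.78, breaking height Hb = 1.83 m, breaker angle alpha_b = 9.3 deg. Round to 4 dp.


Q = K * Hb^2.5 * sin(2 * alpha_b)
Hb^2.5 = 1.83^2.5 = 4.530308
sin(2 * 9.3) = sin(18.6) = 0.318959
Q = 0.78 * 4.530308 * 0.318959
Q = 1.1271 m^3/s

1.1271


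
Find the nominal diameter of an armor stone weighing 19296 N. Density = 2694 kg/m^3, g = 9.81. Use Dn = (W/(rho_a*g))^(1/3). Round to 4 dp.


V = W / (rho_a * g)
V = 19296 / (2694 * 9.81)
V = 19296 / 26428.14
V = 0.730131 m^3
Dn = V^(1/3) = 0.730131^(1/3)
Dn = 0.9005 m

0.9005


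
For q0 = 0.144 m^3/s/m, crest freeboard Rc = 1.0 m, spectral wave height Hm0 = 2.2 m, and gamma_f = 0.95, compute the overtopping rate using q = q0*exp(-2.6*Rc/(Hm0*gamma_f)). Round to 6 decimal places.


q = q0 * exp(-2.6 * Rc / (Hm0 * gamma_f))
Exponent = -2.6 * 1.0 / (2.2 * 0.95)
= -2.6 * 1.0 / 2.0900
= -1.244019
exp(-1.244019) = 0.288223
q = 0.144 * 0.288223
q = 0.041504 m^3/s/m

0.041504


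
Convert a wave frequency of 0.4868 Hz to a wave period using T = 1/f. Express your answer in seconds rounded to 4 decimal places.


T = 1 / f
T = 1 / 0.4868
T = 2.0542 s

2.0542


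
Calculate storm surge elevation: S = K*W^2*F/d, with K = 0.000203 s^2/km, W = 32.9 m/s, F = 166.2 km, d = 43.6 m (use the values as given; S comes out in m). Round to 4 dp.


S = K * W^2 * F / d
W^2 = 32.9^2 = 1082.41
S = 0.000203 * 1082.41 * 166.2 / 43.6
Numerator = 0.000203 * 1082.41 * 166.2 = 36.518998
S = 36.518998 / 43.6 = 0.8376 m

0.8376


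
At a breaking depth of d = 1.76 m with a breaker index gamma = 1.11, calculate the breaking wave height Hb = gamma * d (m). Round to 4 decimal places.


Hb = gamma * d
Hb = 1.11 * 1.76
Hb = 1.9536 m

1.9536


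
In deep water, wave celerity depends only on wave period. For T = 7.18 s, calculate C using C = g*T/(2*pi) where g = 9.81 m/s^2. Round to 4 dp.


We use the deep-water celerity formula:
C = g * T / (2 * pi)
C = 9.81 * 7.18 / (2 * 3.14159...)
C = 70.435800 / 6.283185
C = 11.2102 m/s

11.2102


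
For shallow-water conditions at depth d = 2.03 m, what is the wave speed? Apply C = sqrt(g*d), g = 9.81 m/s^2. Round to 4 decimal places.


Using the shallow-water approximation:
C = sqrt(g * d) = sqrt(9.81 * 2.03)
C = sqrt(19.9143)
C = 4.4625 m/s

4.4625


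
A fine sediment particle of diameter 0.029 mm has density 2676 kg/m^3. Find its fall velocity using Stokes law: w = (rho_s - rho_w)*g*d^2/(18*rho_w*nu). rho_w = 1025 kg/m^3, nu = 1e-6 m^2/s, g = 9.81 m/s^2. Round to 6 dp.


w = (rho_s - rho_w) * g * d^2 / (18 * rho_w * nu)
d = 0.029 mm = 0.000029 m
rho_s - rho_w = 2676 - 1025 = 1651
Numerator = 1651 * 9.81 * (0.000029)^2 = 0.000013621097
Denominator = 18 * 1025 * 1e-6 = 0.018450
w = 0.000738 m/s

0.000738


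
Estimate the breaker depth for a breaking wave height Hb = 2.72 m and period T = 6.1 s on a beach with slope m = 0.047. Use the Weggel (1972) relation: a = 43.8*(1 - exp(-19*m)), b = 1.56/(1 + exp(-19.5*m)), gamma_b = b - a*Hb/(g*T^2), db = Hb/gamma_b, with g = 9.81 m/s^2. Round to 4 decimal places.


a = 43.8 * (1 - exp(-19 * m))
exp(-19 * 0.047) = exp(-0.8930) = 0.409426
a = 43.8 * (1 - 0.409426) = 25.867157
b = 1.56 / (1 + exp(-19.5 * m))
exp(-19.5 * 0.047) = exp(-0.9165) = 0.399916
b = 1.56 / (1 + 0.399916) = 1.114352
Hb / (g * T^2) = 2.72 / (9.81 * 6.1^2) = 2.72 / 365.0301 = 0.00745144
gamma_b = b - a * Hb/(g*T^2) = 1.114352 - 25.867157 * 0.00745144 = 0.921605
db = Hb / gamma_b = 2.72 / 0.921605
db = 2.9514 m

2.9514


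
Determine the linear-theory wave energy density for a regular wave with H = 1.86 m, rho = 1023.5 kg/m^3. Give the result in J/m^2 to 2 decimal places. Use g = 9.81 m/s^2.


E = (1/8) * rho * g * H^2
E = (1/8) * 1023.5 * 9.81 * 1.86^2
E = 0.125 * 1023.5 * 9.81 * 3.4596
E = 4342.03 J/m^2

4342.03


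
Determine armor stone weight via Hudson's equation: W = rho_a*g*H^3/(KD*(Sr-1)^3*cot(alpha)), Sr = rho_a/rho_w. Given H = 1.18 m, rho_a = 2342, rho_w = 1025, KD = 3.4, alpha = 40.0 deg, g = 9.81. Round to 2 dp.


Sr = rho_a / rho_w = 2342 / 1025 = 2.284878
(Sr - 1) = 1.284878
(Sr - 1)^3 = 2.121220
cot(40.0) = 1 / tan(40.0) = 1 / 0.839100 = 1.191754
Numerator = 2342 * 9.81 * 1.18^3 = 37748.6931
Denominator = 3.4 * 2.121220 * 1.191754 = 8.595104
W = 37748.6931 / 8.595104
W = 4391.88 N

4391.88


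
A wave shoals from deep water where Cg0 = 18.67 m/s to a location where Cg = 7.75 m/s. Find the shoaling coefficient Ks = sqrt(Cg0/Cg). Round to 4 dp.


Ks = sqrt(Cg0 / Cg)
Ks = sqrt(18.67 / 7.75)
Ks = sqrt(2.4090)
Ks = 1.5521

1.5521


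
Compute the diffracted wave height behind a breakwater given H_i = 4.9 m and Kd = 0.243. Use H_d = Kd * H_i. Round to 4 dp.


H_d = Kd * H_i
H_d = 0.243 * 4.9
H_d = 1.1907 m

1.1907


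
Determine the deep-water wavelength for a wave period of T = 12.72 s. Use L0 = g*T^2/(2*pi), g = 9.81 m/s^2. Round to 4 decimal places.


L0 = g * T^2 / (2 * pi)
L0 = 9.81 * 12.72^2 / (2 * pi)
L0 = 9.81 * 161.7984 / 6.28319
L0 = 1587.2423 / 6.28319
L0 = 252.6175 m

252.6175


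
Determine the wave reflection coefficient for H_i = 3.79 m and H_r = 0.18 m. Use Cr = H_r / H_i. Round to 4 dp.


Cr = H_r / H_i
Cr = 0.18 / 3.79
Cr = 0.0475

0.0475


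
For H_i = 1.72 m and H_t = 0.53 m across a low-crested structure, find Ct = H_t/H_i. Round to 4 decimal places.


Ct = H_t / H_i
Ct = 0.53 / 1.72
Ct = 0.3081

0.3081


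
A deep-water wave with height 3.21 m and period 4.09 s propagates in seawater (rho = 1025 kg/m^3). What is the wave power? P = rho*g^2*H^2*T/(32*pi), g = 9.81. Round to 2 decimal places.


P = rho * g^2 * H^2 * T / (32 * pi)
P = 1025 * 9.81^2 * 3.21^2 * 4.09 / (32 * pi)
P = 1025 * 96.2361 * 10.3041 * 4.09 / 100.53096
P = 41351.89 W/m

41351.89


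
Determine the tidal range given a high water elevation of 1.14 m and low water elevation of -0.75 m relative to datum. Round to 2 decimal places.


Tidal range = High water - Low water
Tidal range = 1.14 - (-0.75)
Tidal range = 1.89 m

1.89


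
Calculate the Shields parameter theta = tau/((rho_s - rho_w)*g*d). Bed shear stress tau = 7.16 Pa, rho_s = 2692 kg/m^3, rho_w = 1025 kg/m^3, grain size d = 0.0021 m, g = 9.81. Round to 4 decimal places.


theta = tau / ((rho_s - rho_w) * g * d)
rho_s - rho_w = 2692 - 1025 = 1667
Denominator = 1667 * 9.81 * 0.0021 = 34.341867
theta = 7.16 / 34.341867
theta = 0.2085

0.2085


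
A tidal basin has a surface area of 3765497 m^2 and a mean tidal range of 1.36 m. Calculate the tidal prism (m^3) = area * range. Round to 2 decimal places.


Tidal prism = Area * Tidal range
P = 3765497 * 1.36
P = 5121075.92 m^3

5121075.92


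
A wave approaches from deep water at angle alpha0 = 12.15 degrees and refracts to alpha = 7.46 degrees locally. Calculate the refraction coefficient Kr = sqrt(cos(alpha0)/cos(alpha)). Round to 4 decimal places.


Kr = sqrt(cos(alpha0) / cos(alpha))
cos(12.15) = 0.977600
cos(7.46) = 0.991536
Kr = sqrt(0.977600 / 0.991536)
Kr = sqrt(0.985945)
Kr = 0.9929

0.9929


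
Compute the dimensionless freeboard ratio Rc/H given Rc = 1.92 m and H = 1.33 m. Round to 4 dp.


Relative freeboard = Rc / H
= 1.92 / 1.33
= 1.4436

1.4436


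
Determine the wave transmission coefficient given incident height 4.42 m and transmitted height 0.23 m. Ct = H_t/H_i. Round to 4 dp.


Ct = H_t / H_i
Ct = 0.23 / 4.42
Ct = 0.0520

0.0520


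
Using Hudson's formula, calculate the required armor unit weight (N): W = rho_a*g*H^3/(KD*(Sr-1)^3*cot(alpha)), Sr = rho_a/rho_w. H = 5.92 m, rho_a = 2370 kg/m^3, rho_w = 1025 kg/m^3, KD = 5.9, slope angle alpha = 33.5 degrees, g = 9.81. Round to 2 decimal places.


Sr = rho_a / rho_w = 2370 / 1025 = 2.312195
(Sr - 1) = 1.312195
(Sr - 1)^3 = 2.259411
cot(33.5) = 1 / tan(33.5) = 1 / 0.661886 = 1.510835
Numerator = 2370 * 9.81 * 5.92^3 = 4823724.2536
Denominator = 5.9 * 2.259411 * 1.510835 = 20.140227
W = 4823724.2536 / 20.140227
W = 239506.95 N

239506.95


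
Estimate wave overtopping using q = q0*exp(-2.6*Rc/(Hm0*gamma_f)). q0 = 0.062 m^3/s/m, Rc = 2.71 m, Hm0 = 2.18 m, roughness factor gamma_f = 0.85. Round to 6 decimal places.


q = q0 * exp(-2.6 * Rc / (Hm0 * gamma_f))
Exponent = -2.6 * 2.71 / (2.18 * 0.85)
= -2.6 * 2.71 / 1.8530
= -3.802482
exp(-3.802482) = 0.022315
q = 0.062 * 0.022315
q = 0.001384 m^3/s/m

0.001384


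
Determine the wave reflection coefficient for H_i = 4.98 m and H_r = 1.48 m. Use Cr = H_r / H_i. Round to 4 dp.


Cr = H_r / H_i
Cr = 1.48 / 4.98
Cr = 0.2972

0.2972


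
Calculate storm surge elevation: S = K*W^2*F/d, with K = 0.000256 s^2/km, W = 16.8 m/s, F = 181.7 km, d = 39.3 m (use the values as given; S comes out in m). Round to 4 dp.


S = K * W^2 * F / d
W^2 = 16.8^2 = 282.24
S = 0.000256 * 282.24 * 181.7 / 39.3
Numerator = 0.000256 * 282.24 * 181.7 = 13.128450
S = 13.128450 / 39.3 = 0.3341 m

0.3341


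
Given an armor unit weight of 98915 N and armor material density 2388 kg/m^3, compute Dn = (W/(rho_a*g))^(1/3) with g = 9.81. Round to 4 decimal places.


V = W / (rho_a * g)
V = 98915 / (2388 * 9.81)
V = 98915 / 23426.28
V = 4.222395 m^3
Dn = V^(1/3) = 4.222395^(1/3)
Dn = 1.6163 m

1.6163


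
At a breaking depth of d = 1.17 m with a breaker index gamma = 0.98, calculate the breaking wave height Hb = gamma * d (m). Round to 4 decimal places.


Hb = gamma * d
Hb = 0.98 * 1.17
Hb = 1.1466 m

1.1466


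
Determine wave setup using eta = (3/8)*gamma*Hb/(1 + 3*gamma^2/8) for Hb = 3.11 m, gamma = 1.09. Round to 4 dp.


eta = (3/8) * gamma * Hb / (1 + 3*gamma^2/8)
Numerator = (3/8) * 1.09 * 3.11 = 1.271213
Denominator = 1 + 3*1.09^2/8 = 1 + 0.445538 = 1.445538
eta = 1.271213 / 1.445538
eta = 0.8794 m

0.8794


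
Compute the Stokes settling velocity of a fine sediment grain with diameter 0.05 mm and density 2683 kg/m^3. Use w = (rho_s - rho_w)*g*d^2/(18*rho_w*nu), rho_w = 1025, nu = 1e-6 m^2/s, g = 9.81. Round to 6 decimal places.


w = (rho_s - rho_w) * g * d^2 / (18 * rho_w * nu)
d = 0.05 mm = 0.000050 m
rho_s - rho_w = 2683 - 1025 = 1658
Numerator = 1658 * 9.81 * (0.000050)^2 = 0.000040662450
Denominator = 18 * 1025 * 1e-6 = 0.018450
w = 0.002204 m/s

0.002204


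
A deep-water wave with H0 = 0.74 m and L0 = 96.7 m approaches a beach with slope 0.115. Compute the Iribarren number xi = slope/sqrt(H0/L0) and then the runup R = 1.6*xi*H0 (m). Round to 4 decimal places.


xi = slope / sqrt(H0/L0)
H0/L0 = 0.74/96.7 = 0.007653
sqrt(0.007653) = 0.087479
xi = 0.115 / 0.087479 = 1.314605
R = 1.6 * xi * H0 = 1.6 * 1.314605 * 0.74
R = 1.5565 m

1.5565


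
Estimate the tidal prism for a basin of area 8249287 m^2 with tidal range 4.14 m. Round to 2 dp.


Tidal prism = Area * Tidal range
P = 8249287 * 4.14
P = 34152048.18 m^3

34152048.18


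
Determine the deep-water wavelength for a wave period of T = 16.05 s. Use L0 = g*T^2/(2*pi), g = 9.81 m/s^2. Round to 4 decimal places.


L0 = g * T^2 / (2 * pi)
L0 = 9.81 * 16.05^2 / (2 * pi)
L0 = 9.81 * 257.6025 / 6.28319
L0 = 2527.0805 / 6.28319
L0 = 402.1974 m

402.1974


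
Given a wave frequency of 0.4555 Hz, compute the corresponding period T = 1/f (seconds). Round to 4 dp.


T = 1 / f
T = 1 / 0.4555
T = 2.1954 s

2.1954


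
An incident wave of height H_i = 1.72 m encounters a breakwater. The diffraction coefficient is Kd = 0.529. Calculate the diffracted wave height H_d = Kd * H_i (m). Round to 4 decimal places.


H_d = Kd * H_i
H_d = 0.529 * 1.72
H_d = 0.9099 m

0.9099


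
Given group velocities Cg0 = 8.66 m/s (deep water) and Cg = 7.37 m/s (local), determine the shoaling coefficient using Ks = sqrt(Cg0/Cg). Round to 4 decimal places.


Ks = sqrt(Cg0 / Cg)
Ks = sqrt(8.66 / 7.37)
Ks = sqrt(1.1750)
Ks = 1.0840

1.0840


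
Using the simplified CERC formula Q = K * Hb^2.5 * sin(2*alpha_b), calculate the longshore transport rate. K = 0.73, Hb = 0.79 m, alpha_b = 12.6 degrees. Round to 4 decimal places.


Q = K * Hb^2.5 * sin(2 * alpha_b)
Hb^2.5 = 0.79^2.5 = 0.554712
sin(2 * 12.6) = sin(25.2) = 0.425779
Q = 0.73 * 0.554712 * 0.425779
Q = 0.1724 m^3/s

0.1724


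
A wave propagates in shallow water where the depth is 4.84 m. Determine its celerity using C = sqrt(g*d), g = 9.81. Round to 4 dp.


Using the shallow-water approximation:
C = sqrt(g * d) = sqrt(9.81 * 4.84)
C = sqrt(47.4804)
C = 6.8906 m/s

6.8906


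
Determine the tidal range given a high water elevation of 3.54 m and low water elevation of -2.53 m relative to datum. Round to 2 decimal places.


Tidal range = High water - Low water
Tidal range = 3.54 - (-2.53)
Tidal range = 6.07 m

6.07


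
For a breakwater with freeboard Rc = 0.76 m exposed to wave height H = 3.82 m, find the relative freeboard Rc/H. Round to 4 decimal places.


Relative freeboard = Rc / H
= 0.76 / 3.82
= 0.1990

0.1990


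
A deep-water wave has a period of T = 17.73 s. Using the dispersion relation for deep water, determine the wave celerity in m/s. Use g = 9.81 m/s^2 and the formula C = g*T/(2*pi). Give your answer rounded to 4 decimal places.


We use the deep-water celerity formula:
C = g * T / (2 * pi)
C = 9.81 * 17.73 / (2 * 3.14159...)
C = 173.931300 / 6.283185
C = 27.6820 m/s

27.6820


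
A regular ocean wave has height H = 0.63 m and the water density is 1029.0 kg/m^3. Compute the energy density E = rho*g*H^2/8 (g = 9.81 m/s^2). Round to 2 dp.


E = (1/8) * rho * g * H^2
E = (1/8) * 1029.0 * 9.81 * 0.63^2
E = 0.125 * 1029.0 * 9.81 * 0.3969
E = 500.81 J/m^2

500.81


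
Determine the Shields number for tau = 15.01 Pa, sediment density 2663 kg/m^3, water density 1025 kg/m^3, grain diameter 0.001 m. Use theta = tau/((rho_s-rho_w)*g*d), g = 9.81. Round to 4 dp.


theta = tau / ((rho_s - rho_w) * g * d)
rho_s - rho_w = 2663 - 1025 = 1638
Denominator = 1638 * 9.81 * 0.001 = 16.068780
theta = 15.01 / 16.068780
theta = 0.9341

0.9341


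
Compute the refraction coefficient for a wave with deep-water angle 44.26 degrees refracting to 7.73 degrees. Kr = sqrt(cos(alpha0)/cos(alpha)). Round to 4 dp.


Kr = sqrt(cos(alpha0) / cos(alpha))
cos(44.26) = 0.716180
cos(7.73) = 0.990913
Kr = sqrt(0.716180 / 0.990913)
Kr = sqrt(0.722748)
Kr = 0.8501

0.8501


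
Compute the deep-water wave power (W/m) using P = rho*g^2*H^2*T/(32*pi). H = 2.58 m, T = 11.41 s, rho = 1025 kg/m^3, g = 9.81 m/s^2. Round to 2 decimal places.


P = rho * g^2 * H^2 * T / (32 * pi)
P = 1025 * 9.81^2 * 2.58^2 * 11.41 / (32 * pi)
P = 1025 * 96.2361 * 6.6564 * 11.41 / 100.53096
P = 74522.44 W/m

74522.44


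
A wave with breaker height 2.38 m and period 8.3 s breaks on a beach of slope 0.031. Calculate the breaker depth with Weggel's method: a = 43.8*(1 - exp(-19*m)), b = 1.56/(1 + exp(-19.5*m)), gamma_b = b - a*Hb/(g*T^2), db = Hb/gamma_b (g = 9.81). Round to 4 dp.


a = 43.8 * (1 - exp(-19 * m))
exp(-19 * 0.031) = exp(-0.5890) = 0.554882
a = 43.8 * (1 - 0.554882) = 19.496173
b = 1.56 / (1 + exp(-19.5 * m))
exp(-19.5 * 0.031) = exp(-0.6045) = 0.546348
b = 1.56 / (1 + 0.546348) = 1.008829
Hb / (g * T^2) = 2.38 / (9.81 * 8.3^2) = 2.38 / 675.8109 = 0.00352170
gamma_b = b - a * Hb/(g*T^2) = 1.008829 - 19.496173 * 0.00352170 = 0.940169
db = Hb / gamma_b = 2.38 / 0.940169
db = 2.5315 m

2.5315


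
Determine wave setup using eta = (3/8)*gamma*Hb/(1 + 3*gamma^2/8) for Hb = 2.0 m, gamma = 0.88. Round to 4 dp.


eta = (3/8) * gamma * Hb / (1 + 3*gamma^2/8)
Numerator = (3/8) * 0.88 * 2.0 = 0.660000
Denominator = 1 + 3*0.88^2/8 = 1 + 0.290400 = 1.290400
eta = 0.660000 / 1.290400
eta = 0.5115 m

0.5115


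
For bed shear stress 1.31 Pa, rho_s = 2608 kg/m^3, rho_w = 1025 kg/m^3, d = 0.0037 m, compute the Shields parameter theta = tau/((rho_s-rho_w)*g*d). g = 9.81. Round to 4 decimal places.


theta = tau / ((rho_s - rho_w) * g * d)
rho_s - rho_w = 2608 - 1025 = 1583
Denominator = 1583 * 9.81 * 0.0037 = 57.458151
theta = 1.31 / 57.458151
theta = 0.0228

0.0228


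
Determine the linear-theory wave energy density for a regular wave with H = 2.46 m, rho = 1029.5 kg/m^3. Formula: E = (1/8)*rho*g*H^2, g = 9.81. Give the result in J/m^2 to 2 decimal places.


E = (1/8) * rho * g * H^2
E = (1/8) * 1029.5 * 9.81 * 2.46^2
E = 0.125 * 1029.5 * 9.81 * 6.0516
E = 7639.69 J/m^2

7639.69


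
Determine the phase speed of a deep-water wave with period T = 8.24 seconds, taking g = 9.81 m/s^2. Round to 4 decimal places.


We use the deep-water celerity formula:
C = g * T / (2 * pi)
C = 9.81 * 8.24 / (2 * 3.14159...)
C = 80.834400 / 6.283185
C = 12.8652 m/s

12.8652


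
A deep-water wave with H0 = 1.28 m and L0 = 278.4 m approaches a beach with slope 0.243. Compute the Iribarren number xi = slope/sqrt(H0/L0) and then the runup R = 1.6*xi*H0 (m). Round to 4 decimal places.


xi = slope / sqrt(H0/L0)
H0/L0 = 1.28/278.4 = 0.004598
sqrt(0.004598) = 0.067806
xi = 0.243 / 0.067806 = 3.583735
R = 1.6 * xi * H0 = 1.6 * 3.583735 * 1.28
R = 7.3395 m

7.3395


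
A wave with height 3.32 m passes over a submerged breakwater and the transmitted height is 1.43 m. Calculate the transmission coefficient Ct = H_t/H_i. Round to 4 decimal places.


Ct = H_t / H_i
Ct = 1.43 / 3.32
Ct = 0.4307

0.4307


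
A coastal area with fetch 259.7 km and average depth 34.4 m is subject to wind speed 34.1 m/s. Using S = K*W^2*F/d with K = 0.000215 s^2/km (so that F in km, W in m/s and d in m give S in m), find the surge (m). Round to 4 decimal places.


S = K * W^2 * F / d
W^2 = 34.1^2 = 1162.81
S = 0.000215 * 1162.81 * 259.7 / 34.4
Numerator = 0.000215 * 1162.81 * 259.7 = 64.926078
S = 64.926078 / 34.4 = 1.8874 m

1.8874


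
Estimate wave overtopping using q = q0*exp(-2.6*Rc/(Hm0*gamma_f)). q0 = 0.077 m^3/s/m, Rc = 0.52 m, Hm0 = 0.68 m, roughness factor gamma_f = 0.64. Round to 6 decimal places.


q = q0 * exp(-2.6 * Rc / (Hm0 * gamma_f))
Exponent = -2.6 * 0.52 / (0.68 * 0.64)
= -2.6 * 0.52 / 0.4352
= -3.106618
exp(-3.106618) = 0.044752
q = 0.077 * 0.044752
q = 0.003446 m^3/s/m

0.003446


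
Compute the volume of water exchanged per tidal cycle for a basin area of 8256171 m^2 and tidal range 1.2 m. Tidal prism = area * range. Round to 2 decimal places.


Tidal prism = Area * Tidal range
P = 8256171 * 1.2
P = 9907405.20 m^3

9907405.20


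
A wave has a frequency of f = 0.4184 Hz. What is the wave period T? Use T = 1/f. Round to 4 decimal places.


T = 1 / f
T = 1 / 0.4184
T = 2.3901 s

2.3901


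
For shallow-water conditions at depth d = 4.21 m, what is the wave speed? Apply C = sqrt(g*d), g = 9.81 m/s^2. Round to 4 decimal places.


Using the shallow-water approximation:
C = sqrt(g * d) = sqrt(9.81 * 4.21)
C = sqrt(41.3001)
C = 6.4265 m/s

6.4265


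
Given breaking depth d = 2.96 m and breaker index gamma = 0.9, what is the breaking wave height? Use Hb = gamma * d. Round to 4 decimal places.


Hb = gamma * d
Hb = 0.9 * 2.96
Hb = 2.6640 m

2.6640


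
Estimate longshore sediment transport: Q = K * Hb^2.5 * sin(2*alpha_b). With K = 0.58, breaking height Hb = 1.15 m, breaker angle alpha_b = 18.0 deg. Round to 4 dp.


Q = K * Hb^2.5 * sin(2 * alpha_b)
Hb^2.5 = 1.15^2.5 = 1.418223
sin(2 * 18.0) = sin(36.0) = 0.587785
Q = 0.58 * 1.418223 * 0.587785
Q = 0.4835 m^3/s

0.4835


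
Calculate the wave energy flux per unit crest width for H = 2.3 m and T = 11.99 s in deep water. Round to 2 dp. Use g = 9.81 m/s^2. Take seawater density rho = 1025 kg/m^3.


P = rho * g^2 * H^2 * T / (32 * pi)
P = 1025 * 9.81^2 * 2.3^2 * 11.99 / (32 * pi)
P = 1025 * 96.2361 * 5.2900 * 11.99 / 100.53096
P = 62235.31 W/m

62235.31


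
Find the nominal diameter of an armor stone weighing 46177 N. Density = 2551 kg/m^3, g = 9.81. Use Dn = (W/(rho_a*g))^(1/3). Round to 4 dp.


V = W / (rho_a * g)
V = 46177 / (2551 * 9.81)
V = 46177 / 25025.31
V = 1.845212 m^3
Dn = V^(1/3) = 1.845212^(1/3)
Dn = 1.2265 m

1.2265


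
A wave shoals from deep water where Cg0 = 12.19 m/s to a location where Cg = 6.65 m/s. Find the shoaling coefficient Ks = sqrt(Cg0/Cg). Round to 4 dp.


Ks = sqrt(Cg0 / Cg)
Ks = sqrt(12.19 / 6.65)
Ks = sqrt(1.8331)
Ks = 1.3539

1.3539


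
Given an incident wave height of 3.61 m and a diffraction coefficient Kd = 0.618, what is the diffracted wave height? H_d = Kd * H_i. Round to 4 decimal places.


H_d = Kd * H_i
H_d = 0.618 * 3.61
H_d = 2.2310 m

2.2310


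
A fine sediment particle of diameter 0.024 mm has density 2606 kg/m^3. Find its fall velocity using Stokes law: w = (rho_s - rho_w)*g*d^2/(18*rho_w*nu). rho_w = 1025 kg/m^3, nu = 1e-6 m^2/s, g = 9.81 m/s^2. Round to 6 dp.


w = (rho_s - rho_w) * g * d^2 / (18 * rho_w * nu)
d = 0.024 mm = 0.000024 m
rho_s - rho_w = 2606 - 1025 = 1581
Numerator = 1581 * 9.81 * (0.000024)^2 = 0.000008933535
Denominator = 18 * 1025 * 1e-6 = 0.018450
w = 0.000484 m/s

0.000484


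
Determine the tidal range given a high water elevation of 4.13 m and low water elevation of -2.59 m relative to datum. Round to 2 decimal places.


Tidal range = High water - Low water
Tidal range = 4.13 - (-2.59)
Tidal range = 6.72 m

6.72


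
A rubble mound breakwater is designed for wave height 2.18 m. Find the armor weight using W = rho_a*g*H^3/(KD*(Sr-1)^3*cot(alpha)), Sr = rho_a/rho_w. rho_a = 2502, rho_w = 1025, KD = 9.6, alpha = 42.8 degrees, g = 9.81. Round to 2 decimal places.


Sr = rho_a / rho_w = 2502 / 1025 = 2.440976
(Sr - 1) = 1.440976
(Sr - 1)^3 = 2.992057
cot(42.8) = 1 / tan(42.8) = 1 / 0.926010 = 1.079902
Numerator = 2502 * 9.81 * 2.18^3 = 254287.9576
Denominator = 9.6 * 2.992057 * 1.079902 = 31.018827
W = 254287.9576 / 31.018827
W = 8197.86 N

8197.86


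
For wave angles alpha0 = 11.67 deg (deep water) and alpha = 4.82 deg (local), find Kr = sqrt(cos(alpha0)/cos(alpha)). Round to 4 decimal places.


Kr = sqrt(cos(alpha0) / cos(alpha))
cos(11.67) = 0.979329
cos(4.82) = 0.996464
Kr = sqrt(0.979329 / 0.996464)
Kr = sqrt(0.982804)
Kr = 0.9914

0.9914


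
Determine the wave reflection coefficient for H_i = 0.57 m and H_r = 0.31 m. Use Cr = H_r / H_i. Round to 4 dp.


Cr = H_r / H_i
Cr = 0.31 / 0.57
Cr = 0.5439

0.5439


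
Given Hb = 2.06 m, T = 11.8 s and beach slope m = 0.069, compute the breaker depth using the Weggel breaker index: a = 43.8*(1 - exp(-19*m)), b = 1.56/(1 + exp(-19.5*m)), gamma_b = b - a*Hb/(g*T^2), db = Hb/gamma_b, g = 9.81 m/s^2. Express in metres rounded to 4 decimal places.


a = 43.8 * (1 - exp(-19 * m))
exp(-19 * 0.069) = exp(-1.3110) = 0.269550
a = 43.8 * (1 - 0.269550) = 31.993694
b = 1.56 / (1 + exp(-19.5 * m))
exp(-19.5 * 0.069) = exp(-1.3455) = 0.260409
b = 1.56 / (1 + 0.260409) = 1.237693
Hb / (g * T^2) = 2.06 / (9.81 * 11.8^2) = 2.06 / 1365.9444 = 0.00150811
gamma_b = b - a * Hb/(g*T^2) = 1.237693 - 31.993694 * 0.00150811 = 1.189443
db = Hb / gamma_b = 2.06 / 1.189443
db = 1.7319 m

1.7319


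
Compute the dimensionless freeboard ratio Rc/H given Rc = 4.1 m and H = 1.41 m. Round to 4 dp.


Relative freeboard = Rc / H
= 4.1 / 1.41
= 2.9078

2.9078


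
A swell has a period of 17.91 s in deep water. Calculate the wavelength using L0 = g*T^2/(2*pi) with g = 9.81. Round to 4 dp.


L0 = g * T^2 / (2 * pi)
L0 = 9.81 * 17.91^2 / (2 * pi)
L0 = 9.81 * 320.7681 / 6.28319
L0 = 3146.7351 / 6.28319
L0 = 500.8184 m

500.8184


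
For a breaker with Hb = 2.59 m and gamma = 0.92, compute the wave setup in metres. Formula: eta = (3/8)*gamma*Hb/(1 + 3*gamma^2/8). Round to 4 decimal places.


eta = (3/8) * gamma * Hb / (1 + 3*gamma^2/8)
Numerator = (3/8) * 0.92 * 2.59 = 0.893550
Denominator = 1 + 3*0.92^2/8 = 1 + 0.317400 = 1.317400
eta = 0.893550 / 1.317400
eta = 0.6783 m

0.6783


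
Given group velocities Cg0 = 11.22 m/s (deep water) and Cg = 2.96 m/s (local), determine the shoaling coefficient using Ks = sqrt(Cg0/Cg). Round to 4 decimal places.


Ks = sqrt(Cg0 / Cg)
Ks = sqrt(11.22 / 2.96)
Ks = sqrt(3.7905)
Ks = 1.9469

1.9469


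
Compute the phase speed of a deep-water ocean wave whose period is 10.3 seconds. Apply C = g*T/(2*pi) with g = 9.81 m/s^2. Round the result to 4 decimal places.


We use the deep-water celerity formula:
C = g * T / (2 * pi)
C = 9.81 * 10.3 / (2 * 3.14159...)
C = 101.043000 / 6.283185
C = 16.0815 m/s

16.0815


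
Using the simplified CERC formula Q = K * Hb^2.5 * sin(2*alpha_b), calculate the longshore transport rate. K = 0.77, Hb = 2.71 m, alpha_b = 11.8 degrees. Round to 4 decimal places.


Q = K * Hb^2.5 * sin(2 * alpha_b)
Hb^2.5 = 2.71^2.5 = 12.089914
sin(2 * 11.8) = sin(23.6) = 0.400349
Q = 0.77 * 12.089914 * 0.400349
Q = 3.7269 m^3/s

3.7269


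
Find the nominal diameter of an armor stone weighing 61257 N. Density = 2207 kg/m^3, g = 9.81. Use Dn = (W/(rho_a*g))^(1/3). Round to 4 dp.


V = W / (rho_a * g)
V = 61257 / (2207 * 9.81)
V = 61257 / 21650.67
V = 2.829335 m^3
Dn = V^(1/3) = 2.829335^(1/3)
Dn = 1.4144 m

1.4144


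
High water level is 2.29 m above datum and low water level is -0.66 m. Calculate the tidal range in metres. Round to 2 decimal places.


Tidal range = High water - Low water
Tidal range = 2.29 - (-0.66)
Tidal range = 2.95 m

2.95


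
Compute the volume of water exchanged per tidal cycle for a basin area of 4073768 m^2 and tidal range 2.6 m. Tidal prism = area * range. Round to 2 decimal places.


Tidal prism = Area * Tidal range
P = 4073768 * 2.6
P = 10591796.80 m^3

10591796.80


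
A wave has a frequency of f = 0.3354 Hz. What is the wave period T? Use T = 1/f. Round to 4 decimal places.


T = 1 / f
T = 1 / 0.3354
T = 2.9815 s

2.9815


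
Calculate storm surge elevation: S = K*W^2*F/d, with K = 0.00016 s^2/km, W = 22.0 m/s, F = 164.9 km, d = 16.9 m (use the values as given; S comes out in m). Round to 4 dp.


S = K * W^2 * F / d
W^2 = 22.0^2 = 484.00
S = 0.00016 * 484.00 * 164.9 / 16.9
Numerator = 0.00016 * 484.00 * 164.9 = 12.769856
S = 12.769856 / 16.9 = 0.7556 m

0.7556


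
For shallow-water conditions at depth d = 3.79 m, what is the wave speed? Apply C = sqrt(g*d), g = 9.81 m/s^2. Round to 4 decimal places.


Using the shallow-water approximation:
C = sqrt(g * d) = sqrt(9.81 * 3.79)
C = sqrt(37.1799)
C = 6.0975 m/s

6.0975


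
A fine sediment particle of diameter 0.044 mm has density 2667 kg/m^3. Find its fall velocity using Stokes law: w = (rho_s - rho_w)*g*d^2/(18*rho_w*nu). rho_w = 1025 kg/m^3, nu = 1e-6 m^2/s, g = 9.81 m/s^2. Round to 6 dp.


w = (rho_s - rho_w) * g * d^2 / (18 * rho_w * nu)
d = 0.044 mm = 0.000044 m
rho_s - rho_w = 2667 - 1025 = 1642
Numerator = 1642 * 9.81 * (0.000044)^2 = 0.000031185127
Denominator = 18 * 1025 * 1e-6 = 0.018450
w = 0.001690 m/s

0.001690


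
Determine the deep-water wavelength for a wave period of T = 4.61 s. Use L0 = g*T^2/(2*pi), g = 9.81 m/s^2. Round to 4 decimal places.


L0 = g * T^2 / (2 * pi)
L0 = 9.81 * 4.61^2 / (2 * pi)
L0 = 9.81 * 21.2521 / 6.28319
L0 = 208.4831 / 6.28319
L0 = 33.1811 m

33.1811


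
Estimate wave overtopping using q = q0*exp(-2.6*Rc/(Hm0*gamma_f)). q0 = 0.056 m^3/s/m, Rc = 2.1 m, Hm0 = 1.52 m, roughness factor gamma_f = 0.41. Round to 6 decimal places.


q = q0 * exp(-2.6 * Rc / (Hm0 * gamma_f))
Exponent = -2.6 * 2.1 / (1.52 * 0.41)
= -2.6 * 2.1 / 0.6232
= -8.761232
exp(-8.761232) = 0.000157
q = 0.056 * 0.000157
q = 0.000009 m^3/s/m

0.000009


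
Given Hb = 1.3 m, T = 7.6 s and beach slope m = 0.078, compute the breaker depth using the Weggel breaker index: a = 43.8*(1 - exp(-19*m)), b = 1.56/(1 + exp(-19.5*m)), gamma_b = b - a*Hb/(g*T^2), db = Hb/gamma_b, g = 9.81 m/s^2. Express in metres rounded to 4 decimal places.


a = 43.8 * (1 - exp(-19 * m))
exp(-19 * 0.078) = exp(-1.4820) = 0.227183
a = 43.8 * (1 - 0.227183) = 33.849390
b = 1.56 / (1 + exp(-19.5 * m))
exp(-19.5 * 0.078) = exp(-1.5210) = 0.218493
b = 1.56 / (1 + 0.218493) = 1.280270
Hb / (g * T^2) = 1.3 / (9.81 * 7.6^2) = 1.3 / 566.6256 = 0.00229428
gamma_b = b - a * Hb/(g*T^2) = 1.280270 - 33.849390 * 0.00229428 = 1.202610
db = Hb / gamma_b = 1.3 / 1.202610
db = 1.0810 m

1.0810


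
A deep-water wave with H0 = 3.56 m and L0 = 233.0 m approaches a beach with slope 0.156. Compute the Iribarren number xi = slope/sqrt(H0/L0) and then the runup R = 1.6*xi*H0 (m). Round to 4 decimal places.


xi = slope / sqrt(H0/L0)
H0/L0 = 3.56/233.0 = 0.015279
sqrt(0.015279) = 0.123608
xi = 0.156 / 0.123608 = 1.262053
R = 1.6 * xi * H0 = 1.6 * 1.262053 * 3.56
R = 7.1887 m

7.1887


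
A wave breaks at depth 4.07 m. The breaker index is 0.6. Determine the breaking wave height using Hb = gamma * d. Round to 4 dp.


Hb = gamma * d
Hb = 0.6 * 4.07
Hb = 2.4420 m

2.4420


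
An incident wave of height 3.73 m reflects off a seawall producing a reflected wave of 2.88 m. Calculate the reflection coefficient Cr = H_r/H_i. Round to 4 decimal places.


Cr = H_r / H_i
Cr = 2.88 / 3.73
Cr = 0.7721

0.7721


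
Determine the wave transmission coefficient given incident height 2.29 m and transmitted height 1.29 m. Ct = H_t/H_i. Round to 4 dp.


Ct = H_t / H_i
Ct = 1.29 / 2.29
Ct = 0.5633

0.5633


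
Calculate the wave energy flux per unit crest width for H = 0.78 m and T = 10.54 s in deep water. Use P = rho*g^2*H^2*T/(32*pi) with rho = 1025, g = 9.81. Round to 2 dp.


P = rho * g^2 * H^2 * T / (32 * pi)
P = 1025 * 9.81^2 * 0.78^2 * 10.54 / (32 * pi)
P = 1025 * 96.2361 * 0.6084 * 10.54 / 100.53096
P = 6292.05 W/m

6292.05


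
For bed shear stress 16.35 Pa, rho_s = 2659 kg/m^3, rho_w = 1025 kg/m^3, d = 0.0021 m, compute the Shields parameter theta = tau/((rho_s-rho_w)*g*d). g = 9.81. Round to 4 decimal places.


theta = tau / ((rho_s - rho_w) * g * d)
rho_s - rho_w = 2659 - 1025 = 1634
Denominator = 1634 * 9.81 * 0.0021 = 33.662034
theta = 16.35 / 33.662034
theta = 0.4857

0.4857


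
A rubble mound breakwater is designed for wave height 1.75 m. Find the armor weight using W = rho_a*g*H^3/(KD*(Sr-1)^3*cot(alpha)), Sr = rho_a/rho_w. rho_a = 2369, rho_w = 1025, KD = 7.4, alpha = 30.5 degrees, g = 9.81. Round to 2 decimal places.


Sr = rho_a / rho_w = 2369 / 1025 = 2.311220
(Sr - 1) = 1.311220
(Sr - 1)^3 = 2.254375
cot(30.5) = 1 / tan(30.5) = 1 / 0.589045 = 1.697663
Numerator = 2369 * 9.81 * 1.75^3 = 124551.2855
Denominator = 7.4 * 2.254375 * 1.697663 = 28.321056
W = 124551.2855 / 28.321056
W = 4397.83 N

4397.83
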